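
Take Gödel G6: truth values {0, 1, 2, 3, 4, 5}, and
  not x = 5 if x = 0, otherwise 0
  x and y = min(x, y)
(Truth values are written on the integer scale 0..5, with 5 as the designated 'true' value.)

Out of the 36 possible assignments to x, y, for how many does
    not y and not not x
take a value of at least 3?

value 5: 5 assignments (counts)
value 0: 31 assignments
So 5 of the 36 assignments meet the threshold.

5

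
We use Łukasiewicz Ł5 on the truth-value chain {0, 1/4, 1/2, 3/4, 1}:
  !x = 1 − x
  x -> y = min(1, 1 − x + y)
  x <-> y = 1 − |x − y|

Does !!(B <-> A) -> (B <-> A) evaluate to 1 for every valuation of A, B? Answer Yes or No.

At A = 1/2, B = 1/4, for instance:
B <-> A = 1/4 <-> 1/2 = 3/4
!(B <-> A) = !3/4 = 1/4
!!(B <-> A) = !1/4 = 3/4
!!(B <-> A) -> (B <-> A) = 3/4 -> 3/4 = 1
and checking the remaining 24 assignments likewise gives ≥ 1 in every case.

Yes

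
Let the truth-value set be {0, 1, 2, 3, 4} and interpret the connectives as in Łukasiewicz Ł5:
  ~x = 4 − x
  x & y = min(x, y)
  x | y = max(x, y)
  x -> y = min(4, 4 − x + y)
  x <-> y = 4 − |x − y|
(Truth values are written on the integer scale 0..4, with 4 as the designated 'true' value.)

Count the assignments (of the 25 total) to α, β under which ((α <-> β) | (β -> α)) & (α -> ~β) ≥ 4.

value 4: 9 assignments (counts)
value 3: 5 assignments
value 2: 5 assignments
value 1: 4 assignments
value 0: 2 assignments
So 9 of the 25 assignments meet the threshold.

9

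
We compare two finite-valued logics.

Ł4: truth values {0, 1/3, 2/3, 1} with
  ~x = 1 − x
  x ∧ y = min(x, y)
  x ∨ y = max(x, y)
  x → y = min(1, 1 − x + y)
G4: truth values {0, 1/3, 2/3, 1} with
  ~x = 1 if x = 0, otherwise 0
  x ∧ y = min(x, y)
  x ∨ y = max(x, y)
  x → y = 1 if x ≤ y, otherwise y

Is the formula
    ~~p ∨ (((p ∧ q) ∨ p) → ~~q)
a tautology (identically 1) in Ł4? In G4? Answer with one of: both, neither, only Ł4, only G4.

In Ł4: at p = 1/3, q = 0 the value is 2/3 — not a tautology.
In G4: every assignment gives 1 — tautology.

only G4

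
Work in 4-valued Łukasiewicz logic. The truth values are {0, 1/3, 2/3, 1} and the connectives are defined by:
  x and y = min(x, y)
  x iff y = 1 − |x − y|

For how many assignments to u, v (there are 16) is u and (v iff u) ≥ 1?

u = 0, v = 0 ↦ 0  <
u = 0, v = 1/3 ↦ 0  <
u = 0, v = 2/3 ↦ 0  <
u = 0, v = 1 ↦ 0  <
u = 1/3, v = 0 ↦ 1/3  <
u = 1/3, v = 1/3 ↦ 1/3  <
u = 1/3, v = 2/3 ↦ 1/3  <
u = 1/3, v = 1 ↦ 1/3  <
u = 2/3, v = 0 ↦ 1/3  <
u = 2/3, v = 1/3 ↦ 2/3  <
u = 2/3, v = 2/3 ↦ 2/3  <
u = 2/3, v = 1 ↦ 2/3  <
u = 1, v = 0 ↦ 0  <
u = 1, v = 1/3 ↦ 1/3  <
u = 1, v = 2/3 ↦ 2/3  <
u = 1, v = 1 ↦ 1  ≥
So 1 of the 16 assignments meets the threshold.

1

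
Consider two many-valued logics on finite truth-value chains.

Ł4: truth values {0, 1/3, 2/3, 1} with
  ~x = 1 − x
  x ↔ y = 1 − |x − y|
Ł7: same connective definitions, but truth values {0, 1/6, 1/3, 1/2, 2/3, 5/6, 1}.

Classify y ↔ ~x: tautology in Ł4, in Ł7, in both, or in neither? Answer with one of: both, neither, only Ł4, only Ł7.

In Ł4: at x = 0, y = 0 the value is 0 — not a tautology.
In Ł7: at x = 0, y = 0 the value is 0 — not a tautology.

neither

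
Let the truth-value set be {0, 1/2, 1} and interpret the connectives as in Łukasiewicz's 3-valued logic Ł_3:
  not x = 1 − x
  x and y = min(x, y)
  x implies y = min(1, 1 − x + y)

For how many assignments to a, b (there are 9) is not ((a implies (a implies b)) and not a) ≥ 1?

3

a = 0, b = 0 ↦ 0  <
a = 0, b = 1/2 ↦ 0  <
a = 0, b = 1 ↦ 0  <
a = 1/2, b = 0 ↦ 1/2  <
a = 1/2, b = 1/2 ↦ 1/2  <
a = 1/2, b = 1 ↦ 1/2  <
a = 1, b = 0 ↦ 1  ≥
a = 1, b = 1/2 ↦ 1  ≥
a = 1, b = 1 ↦ 1  ≥
So 3 of the 9 assignments meet the threshold.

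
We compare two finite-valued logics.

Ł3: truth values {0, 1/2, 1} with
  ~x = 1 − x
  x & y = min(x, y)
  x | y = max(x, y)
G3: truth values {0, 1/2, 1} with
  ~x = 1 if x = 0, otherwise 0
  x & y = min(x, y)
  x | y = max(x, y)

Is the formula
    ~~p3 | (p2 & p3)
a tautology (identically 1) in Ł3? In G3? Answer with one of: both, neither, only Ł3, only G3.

In Ł3: at p2 = 0, p3 = 0 the value is 0 — not a tautology.
In G3: at p2 = 0, p3 = 0 the value is 0 — not a tautology.

neither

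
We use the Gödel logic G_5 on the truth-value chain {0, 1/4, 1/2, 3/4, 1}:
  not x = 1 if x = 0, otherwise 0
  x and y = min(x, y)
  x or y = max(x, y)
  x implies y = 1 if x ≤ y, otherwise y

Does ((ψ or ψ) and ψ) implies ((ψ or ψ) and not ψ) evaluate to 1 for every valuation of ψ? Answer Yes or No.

No

Counterexample: take ψ = 1/4.
ψ or ψ = 1/4 or 1/4 = 1/4
(ψ or ψ) and ψ = 1/4 and 1/4 = 1/4
ψ or ψ = 1/4 or 1/4 = 1/4
not ψ = not 1/4 = 0
(ψ or ψ) and not ψ = 1/4 and 0 = 0
((ψ or ψ) and ψ) implies ((ψ or ψ) and not ψ) = 1/4 implies 0 = 0
This gives 0 ≠ 1.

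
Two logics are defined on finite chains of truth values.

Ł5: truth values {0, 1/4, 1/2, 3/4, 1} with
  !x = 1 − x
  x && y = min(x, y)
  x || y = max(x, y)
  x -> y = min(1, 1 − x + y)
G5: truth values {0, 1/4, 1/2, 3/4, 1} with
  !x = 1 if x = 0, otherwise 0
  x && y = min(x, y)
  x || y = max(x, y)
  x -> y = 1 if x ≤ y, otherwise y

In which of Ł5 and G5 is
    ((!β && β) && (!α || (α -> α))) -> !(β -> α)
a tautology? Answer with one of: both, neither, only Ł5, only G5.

In Ł5: at α = 1/4, β = 1/4 the value is 3/4 — not a tautology.
In G5: every assignment gives 1 — tautology.

only G5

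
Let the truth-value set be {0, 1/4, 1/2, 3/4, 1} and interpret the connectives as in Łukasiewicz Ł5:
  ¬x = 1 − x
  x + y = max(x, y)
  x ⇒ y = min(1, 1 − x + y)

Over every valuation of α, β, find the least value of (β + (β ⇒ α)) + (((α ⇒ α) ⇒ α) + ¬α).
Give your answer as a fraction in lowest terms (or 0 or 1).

3/4

Take α = 1/4, β = 1/2:
β ⇒ α = 1/2 ⇒ 1/4 = 3/4
β + (β ⇒ α) = 1/2 + 3/4 = 3/4
α ⇒ α = 1/4 ⇒ 1/4 = 1
(α ⇒ α) ⇒ α = 1 ⇒ 1/4 = 1/4
¬α = ¬1/4 = 3/4
((α ⇒ α) ⇒ α) + ¬α = 1/4 + 3/4 = 3/4
(β + (β ⇒ α)) + (((α ⇒ α) ⇒ α) + ¬α) = 3/4 + 3/4 = 3/4
No assignment yields a value below 3/4, so this is the minimum.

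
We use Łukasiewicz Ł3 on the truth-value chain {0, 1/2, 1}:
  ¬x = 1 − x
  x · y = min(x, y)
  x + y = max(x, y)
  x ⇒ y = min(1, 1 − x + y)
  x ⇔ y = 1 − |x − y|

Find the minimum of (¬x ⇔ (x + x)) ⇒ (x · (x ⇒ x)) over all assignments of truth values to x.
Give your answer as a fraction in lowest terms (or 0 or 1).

1/2

Take x = 1/2:
¬x = ¬1/2 = 1/2
x + x = 1/2 + 1/2 = 1/2
¬x ⇔ (x + x) = 1/2 ⇔ 1/2 = 1
x ⇒ x = 1/2 ⇒ 1/2 = 1
x · (x ⇒ x) = 1/2 · 1 = 1/2
(¬x ⇔ (x + x)) ⇒ (x · (x ⇒ x)) = 1 ⇒ 1/2 = 1/2
No assignment yields a value below 1/2, so this is the minimum.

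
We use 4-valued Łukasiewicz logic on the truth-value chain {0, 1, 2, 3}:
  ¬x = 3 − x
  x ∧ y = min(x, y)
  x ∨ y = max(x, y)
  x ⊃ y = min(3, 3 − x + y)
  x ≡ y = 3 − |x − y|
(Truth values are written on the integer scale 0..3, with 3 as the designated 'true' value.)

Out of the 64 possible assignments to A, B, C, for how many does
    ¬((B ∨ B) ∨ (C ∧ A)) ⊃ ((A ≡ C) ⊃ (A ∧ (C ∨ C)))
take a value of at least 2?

value 3: 53 assignments (counts)
value 2: 7 assignments (counts)
value 1: 3 assignments
value 0: 1 assignment
So 60 of the 64 assignments meet the threshold.

60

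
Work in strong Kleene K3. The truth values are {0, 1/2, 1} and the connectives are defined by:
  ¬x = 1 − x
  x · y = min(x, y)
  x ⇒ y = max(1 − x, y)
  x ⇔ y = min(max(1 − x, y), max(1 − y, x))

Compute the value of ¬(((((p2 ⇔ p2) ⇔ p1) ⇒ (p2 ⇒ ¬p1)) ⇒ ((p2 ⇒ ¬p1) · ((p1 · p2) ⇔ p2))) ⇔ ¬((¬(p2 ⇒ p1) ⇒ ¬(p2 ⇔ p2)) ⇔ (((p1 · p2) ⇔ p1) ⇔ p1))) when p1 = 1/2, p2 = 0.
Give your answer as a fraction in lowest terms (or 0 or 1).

p2 ⇔ p2 = 0 ⇔ 0 = 1
(p2 ⇔ p2) ⇔ p1 = 1 ⇔ 1/2 = 1/2
¬p1 = ¬1/2 = 1/2
p2 ⇒ ¬p1 = 0 ⇒ 1/2 = 1
((p2 ⇔ p2) ⇔ p1) ⇒ (p2 ⇒ ¬p1) = 1/2 ⇒ 1 = 1
¬p1 = ¬1/2 = 1/2
p2 ⇒ ¬p1 = 0 ⇒ 1/2 = 1
p1 · p2 = 1/2 · 0 = 0
(p1 · p2) ⇔ p2 = 0 ⇔ 0 = 1
(p2 ⇒ ¬p1) · ((p1 · p2) ⇔ p2) = 1 · 1 = 1
(((p2 ⇔ p2) ⇔ p1) ⇒ (p2 ⇒ ¬p1)) ⇒ ((p2 ⇒ ¬p1) · ((p1 · p2) ⇔ p2)) = 1 ⇒ 1 = 1
p2 ⇒ p1 = 0 ⇒ 1/2 = 1
¬(p2 ⇒ p1) = ¬1 = 0
p2 ⇔ p2 = 0 ⇔ 0 = 1
¬(p2 ⇔ p2) = ¬1 = 0
¬(p2 ⇒ p1) ⇒ ¬(p2 ⇔ p2) = 0 ⇒ 0 = 1
p1 · p2 = 1/2 · 0 = 0
(p1 · p2) ⇔ p1 = 0 ⇔ 1/2 = 1/2
((p1 · p2) ⇔ p1) ⇔ p1 = 1/2 ⇔ 1/2 = 1/2
(¬(p2 ⇒ p1) ⇒ ¬(p2 ⇔ p2)) ⇔ (((p1 · p2) ⇔ p1) ⇔ p1) = 1 ⇔ 1/2 = 1/2
¬((¬(p2 ⇒ p1) ⇒ ¬(p2 ⇔ p2)) ⇔ (((p1 · p2) ⇔ p1) ⇔ p1)) = ¬1/2 = 1/2
((((p2 ⇔ p2) ⇔ p1) ⇒ (p2 ⇒ ¬p1)) ⇒ ((p2 ⇒ ¬p1) · ((p1 · p2) ⇔ p2))) ⇔ ¬((¬(p2 ⇒ p1) ⇒ ¬(p2 ⇔ p2)) ⇔ (((p1 · p2) ⇔ p1) ⇔ p1)) = 1 ⇔ 1/2 = 1/2
¬(((((p2 ⇔ p2) ⇔ p1) ⇒ (p2 ⇒ ¬p1)) ⇒ ((p2 ⇒ ¬p1) · ((p1 · p2) ⇔ p2))) ⇔ ¬((¬(p2 ⇒ p1) ⇒ ¬(p2 ⇔ p2)) ⇔ (((p1 · p2) ⇔ p1) ⇔ p1))) = ¬1/2 = 1/2

1/2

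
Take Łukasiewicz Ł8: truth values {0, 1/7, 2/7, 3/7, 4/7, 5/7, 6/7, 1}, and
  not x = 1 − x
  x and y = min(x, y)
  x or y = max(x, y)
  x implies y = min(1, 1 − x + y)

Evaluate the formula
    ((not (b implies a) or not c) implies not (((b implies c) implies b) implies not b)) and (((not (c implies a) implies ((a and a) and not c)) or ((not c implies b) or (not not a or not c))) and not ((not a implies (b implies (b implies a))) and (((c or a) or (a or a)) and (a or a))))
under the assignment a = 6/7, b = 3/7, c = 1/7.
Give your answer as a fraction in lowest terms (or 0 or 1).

b implies a = 3/7 implies 6/7 = 1
not (b implies a) = not 1 = 0
not c = not 1/7 = 6/7
not (b implies a) or not c = 0 or 6/7 = 6/7
b implies c = 3/7 implies 1/7 = 5/7
(b implies c) implies b = 5/7 implies 3/7 = 5/7
not b = not 3/7 = 4/7
((b implies c) implies b) implies not b = 5/7 implies 4/7 = 6/7
not (((b implies c) implies b) implies not b) = not 6/7 = 1/7
(not (b implies a) or not c) implies not (((b implies c) implies b) implies not b) = 6/7 implies 1/7 = 2/7
c implies a = 1/7 implies 6/7 = 1
not (c implies a) = not 1 = 0
a and a = 6/7 and 6/7 = 6/7
not c = not 1/7 = 6/7
(a and a) and not c = 6/7 and 6/7 = 6/7
not (c implies a) implies ((a and a) and not c) = 0 implies 6/7 = 1
not c = not 1/7 = 6/7
not c implies b = 6/7 implies 3/7 = 4/7
not a = not 6/7 = 1/7
not not a = not 1/7 = 6/7
not c = not 1/7 = 6/7
not not a or not c = 6/7 or 6/7 = 6/7
(not c implies b) or (not not a or not c) = 4/7 or 6/7 = 6/7
(not (c implies a) implies ((a and a) and not c)) or ((not c implies b) or (not not a or not c)) = 1 or 6/7 = 1
not a = not 6/7 = 1/7
b implies a = 3/7 implies 6/7 = 1
b implies (b implies a) = 3/7 implies 1 = 1
not a implies (b implies (b implies a)) = 1/7 implies 1 = 1
c or a = 1/7 or 6/7 = 6/7
a or a = 6/7 or 6/7 = 6/7
(c or a) or (a or a) = 6/7 or 6/7 = 6/7
a or a = 6/7 or 6/7 = 6/7
((c or a) or (a or a)) and (a or a) = 6/7 and 6/7 = 6/7
(not a implies (b implies (b implies a))) and (((c or a) or (a or a)) and (a or a)) = 1 and 6/7 = 6/7
not ((not a implies (b implies (b implies a))) and (((c or a) or (a or a)) and (a or a))) = not 6/7 = 1/7
((not (c implies a) implies ((a and a) and not c)) or ((not c implies b) or (not not a or not c))) and not ((not a implies (b implies (b implies a))) and (((c or a) or (a or a)) and (a or a))) = 1 and 1/7 = 1/7
((not (b implies a) or not c) implies not (((b implies c) implies b) implies not b)) and (((not (c implies a) implies ((a and a) and not c)) or ((not c implies b) or (not not a or not c))) and not ((not a implies (b implies (b implies a))) and (((c or a) or (a or a)) and (a or a)))) = 2/7 and 1/7 = 1/7

1/7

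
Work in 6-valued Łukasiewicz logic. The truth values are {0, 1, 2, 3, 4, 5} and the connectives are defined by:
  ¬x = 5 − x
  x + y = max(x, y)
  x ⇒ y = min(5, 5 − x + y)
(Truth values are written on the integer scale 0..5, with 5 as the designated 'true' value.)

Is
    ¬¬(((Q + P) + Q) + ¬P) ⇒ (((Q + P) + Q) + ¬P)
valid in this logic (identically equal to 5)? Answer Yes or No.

At P = 3, Q = 4, for instance:
Q + P = 4 + 3 = 4
(Q + P) + Q = 4 + 4 = 4
¬P = ¬3 = 2
((Q + P) + Q) + ¬P = 4 + 2 = 4
¬(((Q + P) + Q) + ¬P) = ¬4 = 1
¬¬(((Q + P) + Q) + ¬P) = ¬1 = 4
¬¬(((Q + P) + Q) + ¬P) ⇒ (((Q + P) + Q) + ¬P) = 4 ⇒ 4 = 5
and checking the remaining 35 assignments likewise gives ≥ 5 in every case.

Yes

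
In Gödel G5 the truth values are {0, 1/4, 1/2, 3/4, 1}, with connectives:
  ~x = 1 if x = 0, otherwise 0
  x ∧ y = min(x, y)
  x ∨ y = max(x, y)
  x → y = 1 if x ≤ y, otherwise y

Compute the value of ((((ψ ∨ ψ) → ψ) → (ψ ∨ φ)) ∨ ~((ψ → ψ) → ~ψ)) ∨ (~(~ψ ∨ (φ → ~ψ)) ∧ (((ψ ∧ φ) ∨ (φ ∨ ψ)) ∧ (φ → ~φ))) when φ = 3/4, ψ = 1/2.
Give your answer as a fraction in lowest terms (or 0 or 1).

ψ ∨ ψ = 1/2 ∨ 1/2 = 1/2
(ψ ∨ ψ) → ψ = 1/2 → 1/2 = 1
ψ ∨ φ = 1/2 ∨ 3/4 = 3/4
((ψ ∨ ψ) → ψ) → (ψ ∨ φ) = 1 → 3/4 = 3/4
ψ → ψ = 1/2 → 1/2 = 1
~ψ = ~1/2 = 0
(ψ → ψ) → ~ψ = 1 → 0 = 0
~((ψ → ψ) → ~ψ) = ~0 = 1
(((ψ ∨ ψ) → ψ) → (ψ ∨ φ)) ∨ ~((ψ → ψ) → ~ψ) = 3/4 ∨ 1 = 1
~ψ = ~1/2 = 0
~ψ = ~1/2 = 0
φ → ~ψ = 3/4 → 0 = 0
~ψ ∨ (φ → ~ψ) = 0 ∨ 0 = 0
~(~ψ ∨ (φ → ~ψ)) = ~0 = 1
ψ ∧ φ = 1/2 ∧ 3/4 = 1/2
φ ∨ ψ = 3/4 ∨ 1/2 = 3/4
(ψ ∧ φ) ∨ (φ ∨ ψ) = 1/2 ∨ 3/4 = 3/4
~φ = ~3/4 = 0
φ → ~φ = 3/4 → 0 = 0
((ψ ∧ φ) ∨ (φ ∨ ψ)) ∧ (φ → ~φ) = 3/4 ∧ 0 = 0
~(~ψ ∨ (φ → ~ψ)) ∧ (((ψ ∧ φ) ∨ (φ ∨ ψ)) ∧ (φ → ~φ)) = 1 ∧ 0 = 0
((((ψ ∨ ψ) → ψ) → (ψ ∨ φ)) ∨ ~((ψ → ψ) → ~ψ)) ∨ (~(~ψ ∨ (φ → ~ψ)) ∧ (((ψ ∧ φ) ∨ (φ ∨ ψ)) ∧ (φ → ~φ))) = 1 ∨ 0 = 1

1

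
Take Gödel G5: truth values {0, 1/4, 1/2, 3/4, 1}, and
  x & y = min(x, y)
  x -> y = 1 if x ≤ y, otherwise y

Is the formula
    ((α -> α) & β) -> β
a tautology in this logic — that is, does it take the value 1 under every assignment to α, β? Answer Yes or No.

Yes

At α = 1/4, β = 1/4, for instance:
α -> α = 1/4 -> 1/4 = 1
(α -> α) & β = 1 & 1/4 = 1/4
((α -> α) & β) -> β = 1/4 -> 1/4 = 1
and checking the remaining 24 assignments likewise gives ≥ 1 in every case.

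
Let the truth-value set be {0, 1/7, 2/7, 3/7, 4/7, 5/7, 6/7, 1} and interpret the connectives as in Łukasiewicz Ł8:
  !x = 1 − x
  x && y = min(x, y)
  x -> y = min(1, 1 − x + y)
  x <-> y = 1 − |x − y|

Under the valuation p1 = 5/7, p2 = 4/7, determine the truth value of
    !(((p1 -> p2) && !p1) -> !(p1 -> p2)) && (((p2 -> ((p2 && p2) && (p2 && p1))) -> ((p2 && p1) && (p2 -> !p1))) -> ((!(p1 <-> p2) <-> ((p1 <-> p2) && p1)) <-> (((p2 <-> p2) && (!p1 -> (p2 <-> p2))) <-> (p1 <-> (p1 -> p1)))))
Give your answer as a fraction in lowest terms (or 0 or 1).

p1 -> p2 = 5/7 -> 4/7 = 6/7
!p1 = !5/7 = 2/7
(p1 -> p2) && !p1 = 6/7 && 2/7 = 2/7
p1 -> p2 = 5/7 -> 4/7 = 6/7
!(p1 -> p2) = !6/7 = 1/7
((p1 -> p2) && !p1) -> !(p1 -> p2) = 2/7 -> 1/7 = 6/7
!(((p1 -> p2) && !p1) -> !(p1 -> p2)) = !6/7 = 1/7
p2 && p2 = 4/7 && 4/7 = 4/7
p2 && p1 = 4/7 && 5/7 = 4/7
(p2 && p2) && (p2 && p1) = 4/7 && 4/7 = 4/7
p2 -> ((p2 && p2) && (p2 && p1)) = 4/7 -> 4/7 = 1
p2 && p1 = 4/7 && 5/7 = 4/7
!p1 = !5/7 = 2/7
p2 -> !p1 = 4/7 -> 2/7 = 5/7
(p2 && p1) && (p2 -> !p1) = 4/7 && 5/7 = 4/7
(p2 -> ((p2 && p2) && (p2 && p1))) -> ((p2 && p1) && (p2 -> !p1)) = 1 -> 4/7 = 4/7
p1 <-> p2 = 5/7 <-> 4/7 = 6/7
!(p1 <-> p2) = !6/7 = 1/7
p1 <-> p2 = 5/7 <-> 4/7 = 6/7
(p1 <-> p2) && p1 = 6/7 && 5/7 = 5/7
!(p1 <-> p2) <-> ((p1 <-> p2) && p1) = 1/7 <-> 5/7 = 3/7
p2 <-> p2 = 4/7 <-> 4/7 = 1
!p1 = !5/7 = 2/7
p2 <-> p2 = 4/7 <-> 4/7 = 1
!p1 -> (p2 <-> p2) = 2/7 -> 1 = 1
(p2 <-> p2) && (!p1 -> (p2 <-> p2)) = 1 && 1 = 1
p1 -> p1 = 5/7 -> 5/7 = 1
p1 <-> (p1 -> p1) = 5/7 <-> 1 = 5/7
((p2 <-> p2) && (!p1 -> (p2 <-> p2))) <-> (p1 <-> (p1 -> p1)) = 1 <-> 5/7 = 5/7
(!(p1 <-> p2) <-> ((p1 <-> p2) && p1)) <-> (((p2 <-> p2) && (!p1 -> (p2 <-> p2))) <-> (p1 <-> (p1 -> p1))) = 3/7 <-> 5/7 = 5/7
((p2 -> ((p2 && p2) && (p2 && p1))) -> ((p2 && p1) && (p2 -> !p1))) -> ((!(p1 <-> p2) <-> ((p1 <-> p2) && p1)) <-> (((p2 <-> p2) && (!p1 -> (p2 <-> p2))) <-> (p1 <-> (p1 -> p1)))) = 4/7 -> 5/7 = 1
!(((p1 -> p2) && !p1) -> !(p1 -> p2)) && (((p2 -> ((p2 && p2) && (p2 && p1))) -> ((p2 && p1) && (p2 -> !p1))) -> ((!(p1 <-> p2) <-> ((p1 <-> p2) && p1)) <-> (((p2 <-> p2) && (!p1 -> (p2 <-> p2))) <-> (p1 <-> (p1 -> p1))))) = 1/7 && 1 = 1/7

1/7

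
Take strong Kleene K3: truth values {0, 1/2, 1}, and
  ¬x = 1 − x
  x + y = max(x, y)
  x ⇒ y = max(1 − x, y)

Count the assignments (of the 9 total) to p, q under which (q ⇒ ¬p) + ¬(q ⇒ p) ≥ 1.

p = 0, q = 0 ↦ 1  ≥
p = 0, q = 1/2 ↦ 1  ≥
p = 0, q = 1 ↦ 1  ≥
p = 1/2, q = 0 ↦ 1  ≥
p = 1/2, q = 1/2 ↦ 1/2  <
p = 1/2, q = 1 ↦ 1/2  <
p = 1, q = 0 ↦ 1  ≥
p = 1, q = 1/2 ↦ 1/2  <
p = 1, q = 1 ↦ 0  <
So 5 of the 9 assignments meet the threshold.

5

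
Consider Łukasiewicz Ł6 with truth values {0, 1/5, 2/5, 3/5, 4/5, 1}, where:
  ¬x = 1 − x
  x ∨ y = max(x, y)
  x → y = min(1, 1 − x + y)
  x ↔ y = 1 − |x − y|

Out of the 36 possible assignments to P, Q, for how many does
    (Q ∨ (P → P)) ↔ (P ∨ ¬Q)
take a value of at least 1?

11

value 1: 11 assignments (counts)
value 4/5: 9 assignments
value 3/5: 7 assignments
value 2/5: 5 assignments
value 1/5: 3 assignments
value 0: 1 assignment
So 11 of the 36 assignments meet the threshold.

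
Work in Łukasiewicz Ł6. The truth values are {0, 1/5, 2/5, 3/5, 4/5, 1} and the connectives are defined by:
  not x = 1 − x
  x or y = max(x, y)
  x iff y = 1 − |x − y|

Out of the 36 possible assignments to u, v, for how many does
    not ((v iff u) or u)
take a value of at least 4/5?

value 1: 1 assignment (counts)
value 4/5: 2 assignments (counts)
value 3/5: 3 assignments
value 2/5: 7 assignments
value 1/5: 12 assignments
value 0: 11 assignments
So 3 of the 36 assignments meet the threshold.

3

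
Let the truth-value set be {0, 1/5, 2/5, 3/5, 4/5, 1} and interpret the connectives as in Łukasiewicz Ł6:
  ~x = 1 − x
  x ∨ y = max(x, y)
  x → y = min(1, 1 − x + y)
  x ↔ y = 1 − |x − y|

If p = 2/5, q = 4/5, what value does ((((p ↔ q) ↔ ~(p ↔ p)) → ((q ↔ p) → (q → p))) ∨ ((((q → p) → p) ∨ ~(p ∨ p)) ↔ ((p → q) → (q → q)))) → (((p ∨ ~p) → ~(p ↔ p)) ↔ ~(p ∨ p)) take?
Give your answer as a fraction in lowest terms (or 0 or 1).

4/5

p ↔ q = 2/5 ↔ 4/5 = 3/5
p ↔ p = 2/5 ↔ 2/5 = 1
~(p ↔ p) = ~1 = 0
(p ↔ q) ↔ ~(p ↔ p) = 3/5 ↔ 0 = 2/5
q ↔ p = 4/5 ↔ 2/5 = 3/5
q → p = 4/5 → 2/5 = 3/5
(q ↔ p) → (q → p) = 3/5 → 3/5 = 1
((p ↔ q) ↔ ~(p ↔ p)) → ((q ↔ p) → (q → p)) = 2/5 → 1 = 1
q → p = 4/5 → 2/5 = 3/5
(q → p) → p = 3/5 → 2/5 = 4/5
p ∨ p = 2/5 ∨ 2/5 = 2/5
~(p ∨ p) = ~2/5 = 3/5
((q → p) → p) ∨ ~(p ∨ p) = 4/5 ∨ 3/5 = 4/5
p → q = 2/5 → 4/5 = 1
q → q = 4/5 → 4/5 = 1
(p → q) → (q → q) = 1 → 1 = 1
(((q → p) → p) ∨ ~(p ∨ p)) ↔ ((p → q) → (q → q)) = 4/5 ↔ 1 = 4/5
(((p ↔ q) ↔ ~(p ↔ p)) → ((q ↔ p) → (q → p))) ∨ ((((q → p) → p) ∨ ~(p ∨ p)) ↔ ((p → q) → (q → q))) = 1 ∨ 4/5 = 1
~p = ~2/5 = 3/5
p ∨ ~p = 2/5 ∨ 3/5 = 3/5
p ↔ p = 2/5 ↔ 2/5 = 1
~(p ↔ p) = ~1 = 0
(p ∨ ~p) → ~(p ↔ p) = 3/5 → 0 = 2/5
p ∨ p = 2/5 ∨ 2/5 = 2/5
~(p ∨ p) = ~2/5 = 3/5
((p ∨ ~p) → ~(p ↔ p)) ↔ ~(p ∨ p) = 2/5 ↔ 3/5 = 4/5
((((p ↔ q) ↔ ~(p ↔ p)) → ((q ↔ p) → (q → p))) ∨ ((((q → p) → p) ∨ ~(p ∨ p)) ↔ ((p → q) → (q → q)))) → (((p ∨ ~p) → ~(p ↔ p)) ↔ ~(p ∨ p)) = 1 → 4/5 = 4/5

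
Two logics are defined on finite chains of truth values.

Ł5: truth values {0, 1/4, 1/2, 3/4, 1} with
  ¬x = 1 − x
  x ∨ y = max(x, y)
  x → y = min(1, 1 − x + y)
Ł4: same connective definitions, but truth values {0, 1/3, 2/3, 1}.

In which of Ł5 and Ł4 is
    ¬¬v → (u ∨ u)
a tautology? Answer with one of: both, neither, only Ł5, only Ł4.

In Ł5: at u = 0, v = 1/4 the value is 3/4 — not a tautology.
In Ł4: at u = 0, v = 1/3 the value is 2/3 — not a tautology.

neither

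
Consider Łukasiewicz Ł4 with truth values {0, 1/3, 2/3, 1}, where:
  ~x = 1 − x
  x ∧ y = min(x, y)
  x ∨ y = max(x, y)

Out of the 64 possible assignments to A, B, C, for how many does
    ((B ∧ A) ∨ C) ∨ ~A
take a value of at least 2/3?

56

value 1: 31 assignments (counts)
value 2/3: 25 assignments (counts)
value 1/3: 7 assignments
value 0: 1 assignment
So 56 of the 64 assignments meet the threshold.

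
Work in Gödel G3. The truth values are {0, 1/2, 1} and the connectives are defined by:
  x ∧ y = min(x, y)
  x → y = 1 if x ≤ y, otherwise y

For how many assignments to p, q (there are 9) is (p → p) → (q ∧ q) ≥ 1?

p = 0, q = 0 ↦ 0  <
p = 0, q = 1/2 ↦ 1/2  <
p = 0, q = 1 ↦ 1  ≥
p = 1/2, q = 0 ↦ 0  <
p = 1/2, q = 1/2 ↦ 1/2  <
p = 1/2, q = 1 ↦ 1  ≥
p = 1, q = 0 ↦ 0  <
p = 1, q = 1/2 ↦ 1/2  <
p = 1, q = 1 ↦ 1  ≥
So 3 of the 9 assignments meet the threshold.

3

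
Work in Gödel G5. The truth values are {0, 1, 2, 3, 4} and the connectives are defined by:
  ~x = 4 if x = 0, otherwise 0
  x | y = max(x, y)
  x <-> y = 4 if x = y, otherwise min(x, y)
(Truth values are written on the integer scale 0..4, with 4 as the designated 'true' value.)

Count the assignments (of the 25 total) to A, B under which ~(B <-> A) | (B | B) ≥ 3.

value 4: 12 assignments (counts)
value 3: 4 assignments (counts)
value 2: 4 assignments
value 1: 4 assignments
value 0: 1 assignment
So 16 of the 25 assignments meet the threshold.

16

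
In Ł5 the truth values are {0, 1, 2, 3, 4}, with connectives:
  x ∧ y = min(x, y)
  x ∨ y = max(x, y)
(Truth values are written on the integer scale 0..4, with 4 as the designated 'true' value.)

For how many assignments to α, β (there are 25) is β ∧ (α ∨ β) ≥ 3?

10

value 4: 5 assignments (counts)
value 3: 5 assignments (counts)
value 2: 5 assignments
value 1: 5 assignments
value 0: 5 assignments
So 10 of the 25 assignments meet the threshold.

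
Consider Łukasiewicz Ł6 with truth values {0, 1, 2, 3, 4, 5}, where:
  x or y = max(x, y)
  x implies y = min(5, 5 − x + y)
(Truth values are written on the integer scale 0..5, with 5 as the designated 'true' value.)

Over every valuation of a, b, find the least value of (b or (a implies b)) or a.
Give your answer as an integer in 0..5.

Take a = 2, b = 0:
a implies b = 2 implies 0 = 3
b or (a implies b) = 0 or 3 = 3
(b or (a implies b)) or a = 3 or 2 = 3
No assignment yields a value below 3, so this is the minimum.

3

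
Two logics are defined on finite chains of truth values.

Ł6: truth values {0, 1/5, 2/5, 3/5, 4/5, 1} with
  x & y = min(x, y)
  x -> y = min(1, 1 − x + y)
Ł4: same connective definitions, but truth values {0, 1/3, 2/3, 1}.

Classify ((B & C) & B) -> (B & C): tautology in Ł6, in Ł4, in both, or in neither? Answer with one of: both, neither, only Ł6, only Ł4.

both

In Ł6: every assignment gives 1 — tautology.
In Ł4: every assignment gives 1 — tautology.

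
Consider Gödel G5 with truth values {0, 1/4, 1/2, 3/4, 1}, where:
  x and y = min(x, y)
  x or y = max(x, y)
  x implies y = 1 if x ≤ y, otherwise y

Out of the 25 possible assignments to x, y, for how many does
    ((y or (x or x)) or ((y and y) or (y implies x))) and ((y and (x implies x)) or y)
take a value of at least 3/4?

10

value 1: 5 assignments (counts)
value 3/4: 5 assignments (counts)
value 1/2: 5 assignments
value 1/4: 5 assignments
value 0: 5 assignments
So 10 of the 25 assignments meet the threshold.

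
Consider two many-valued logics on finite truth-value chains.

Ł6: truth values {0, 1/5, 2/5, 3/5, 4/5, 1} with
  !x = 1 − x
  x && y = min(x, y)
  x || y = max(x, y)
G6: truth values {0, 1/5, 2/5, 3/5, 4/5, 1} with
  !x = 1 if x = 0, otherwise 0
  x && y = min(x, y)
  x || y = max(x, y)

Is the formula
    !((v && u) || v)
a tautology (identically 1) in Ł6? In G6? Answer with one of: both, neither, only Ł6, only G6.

neither

In Ł6: at u = 0, v = 1/5 the value is 4/5 — not a tautology.
In G6: at u = 0, v = 1/5 the value is 0 — not a tautology.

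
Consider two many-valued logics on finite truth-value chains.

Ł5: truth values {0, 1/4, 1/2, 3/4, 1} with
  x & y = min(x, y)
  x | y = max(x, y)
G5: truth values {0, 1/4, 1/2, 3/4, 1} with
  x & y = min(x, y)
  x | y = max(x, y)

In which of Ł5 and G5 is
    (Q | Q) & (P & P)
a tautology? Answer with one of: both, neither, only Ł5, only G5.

In Ł5: at P = 0, Q = 0 the value is 0 — not a tautology.
In G5: at P = 0, Q = 0 the value is 0 — not a tautology.

neither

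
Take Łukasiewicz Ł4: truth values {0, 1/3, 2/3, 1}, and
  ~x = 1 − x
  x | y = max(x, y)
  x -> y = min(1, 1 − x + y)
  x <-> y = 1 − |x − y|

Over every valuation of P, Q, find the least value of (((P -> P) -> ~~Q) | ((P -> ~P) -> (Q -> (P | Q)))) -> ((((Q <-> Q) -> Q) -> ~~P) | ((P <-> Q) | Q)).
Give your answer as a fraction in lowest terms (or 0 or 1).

Take P = 0, Q = 1/3:
P -> P = 0 -> 0 = 1
~Q = ~1/3 = 2/3
~~Q = ~2/3 = 1/3
(P -> P) -> ~~Q = 1 -> 1/3 = 1/3
~P = ~0 = 1
P -> ~P = 0 -> 1 = 1
P | Q = 0 | 1/3 = 1/3
Q -> (P | Q) = 1/3 -> 1/3 = 1
(P -> ~P) -> (Q -> (P | Q)) = 1 -> 1 = 1
((P -> P) -> ~~Q) | ((P -> ~P) -> (Q -> (P | Q))) = 1/3 | 1 = 1
Q <-> Q = 1/3 <-> 1/3 = 1
(Q <-> Q) -> Q = 1 -> 1/3 = 1/3
~P = ~0 = 1
~~P = ~1 = 0
((Q <-> Q) -> Q) -> ~~P = 1/3 -> 0 = 2/3
P <-> Q = 0 <-> 1/3 = 2/3
(P <-> Q) | Q = 2/3 | 1/3 = 2/3
(((Q <-> Q) -> Q) -> ~~P) | ((P <-> Q) | Q) = 2/3 | 2/3 = 2/3
(((P -> P) -> ~~Q) | ((P -> ~P) -> (Q -> (P | Q)))) -> ((((Q <-> Q) -> Q) -> ~~P) | ((P <-> Q) | Q)) = 1 -> 2/3 = 2/3
No assignment yields a value below 2/3, so this is the minimum.

2/3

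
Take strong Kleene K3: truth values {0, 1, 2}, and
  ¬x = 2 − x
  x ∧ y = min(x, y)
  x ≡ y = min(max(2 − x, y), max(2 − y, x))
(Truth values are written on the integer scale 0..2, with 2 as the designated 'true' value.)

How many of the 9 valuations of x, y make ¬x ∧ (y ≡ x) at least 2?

1

x = 0, y = 0 ↦ 2  ≥
x = 0, y = 1 ↦ 1  <
x = 0, y = 2 ↦ 0  <
x = 1, y = 0 ↦ 1  <
x = 1, y = 1 ↦ 1  <
x = 1, y = 2 ↦ 1  <
x = 2, y = 0 ↦ 0  <
x = 2, y = 1 ↦ 0  <
x = 2, y = 2 ↦ 0  <
So 1 of the 9 assignments meets the threshold.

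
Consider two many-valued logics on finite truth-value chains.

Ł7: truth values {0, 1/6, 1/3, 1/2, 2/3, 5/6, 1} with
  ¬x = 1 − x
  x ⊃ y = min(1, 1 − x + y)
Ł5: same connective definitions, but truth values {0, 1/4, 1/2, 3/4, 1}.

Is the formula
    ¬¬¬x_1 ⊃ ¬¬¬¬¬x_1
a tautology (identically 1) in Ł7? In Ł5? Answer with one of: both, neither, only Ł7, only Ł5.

both

In Ł7: every assignment gives 1 — tautology.
In Ł5: every assignment gives 1 — tautology.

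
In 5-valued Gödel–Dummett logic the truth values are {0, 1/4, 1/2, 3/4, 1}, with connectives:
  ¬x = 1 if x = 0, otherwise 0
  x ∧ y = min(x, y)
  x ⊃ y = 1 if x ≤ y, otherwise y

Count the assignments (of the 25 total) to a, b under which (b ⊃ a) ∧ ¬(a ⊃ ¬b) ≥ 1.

10

value 1: 10 assignments (counts)
value 3/4: 1 assignment
value 1/2: 2 assignments
value 1/4: 3 assignments
value 0: 9 assignments
So 10 of the 25 assignments meet the threshold.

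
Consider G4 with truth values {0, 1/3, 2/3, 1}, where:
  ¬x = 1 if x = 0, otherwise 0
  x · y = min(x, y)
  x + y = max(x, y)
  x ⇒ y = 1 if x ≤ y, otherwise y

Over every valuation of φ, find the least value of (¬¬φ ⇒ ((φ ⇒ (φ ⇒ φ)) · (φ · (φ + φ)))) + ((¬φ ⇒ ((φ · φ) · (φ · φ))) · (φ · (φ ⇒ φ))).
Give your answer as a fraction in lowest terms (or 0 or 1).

Take φ = 1/3:
¬φ = ¬1/3 = 0
¬¬φ = ¬0 = 1
φ ⇒ φ = 1/3 ⇒ 1/3 = 1
φ ⇒ (φ ⇒ φ) = 1/3 ⇒ 1 = 1
φ + φ = 1/3 + 1/3 = 1/3
φ · (φ + φ) = 1/3 · 1/3 = 1/3
(φ ⇒ (φ ⇒ φ)) · (φ · (φ + φ)) = 1 · 1/3 = 1/3
¬¬φ ⇒ ((φ ⇒ (φ ⇒ φ)) · (φ · (φ + φ))) = 1 ⇒ 1/3 = 1/3
¬φ = ¬1/3 = 0
φ · φ = 1/3 · 1/3 = 1/3
φ · φ = 1/3 · 1/3 = 1/3
(φ · φ) · (φ · φ) = 1/3 · 1/3 = 1/3
¬φ ⇒ ((φ · φ) · (φ · φ)) = 0 ⇒ 1/3 = 1
φ ⇒ φ = 1/3 ⇒ 1/3 = 1
φ · (φ ⇒ φ) = 1/3 · 1 = 1/3
(¬φ ⇒ ((φ · φ) · (φ · φ))) · (φ · (φ ⇒ φ)) = 1 · 1/3 = 1/3
(¬¬φ ⇒ ((φ ⇒ (φ ⇒ φ)) · (φ · (φ + φ)))) + ((¬φ ⇒ ((φ · φ) · (φ · φ))) · (φ · (φ ⇒ φ))) = 1/3 + 1/3 = 1/3
No assignment yields a value below 1/3, so this is the minimum.

1/3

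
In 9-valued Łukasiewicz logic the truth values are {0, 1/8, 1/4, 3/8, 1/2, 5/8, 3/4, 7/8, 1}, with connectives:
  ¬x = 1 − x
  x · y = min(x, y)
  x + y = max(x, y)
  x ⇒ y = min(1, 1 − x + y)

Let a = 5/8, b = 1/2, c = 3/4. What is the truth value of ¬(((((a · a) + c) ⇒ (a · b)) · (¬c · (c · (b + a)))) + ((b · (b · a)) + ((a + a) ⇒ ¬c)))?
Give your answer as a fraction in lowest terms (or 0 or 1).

a · a = 5/8 · 5/8 = 5/8
(a · a) + c = 5/8 + 3/4 = 3/4
a · b = 5/8 · 1/2 = 1/2
((a · a) + c) ⇒ (a · b) = 3/4 ⇒ 1/2 = 3/4
¬c = ¬3/4 = 1/4
b + a = 1/2 + 5/8 = 5/8
c · (b + a) = 3/4 · 5/8 = 5/8
¬c · (c · (b + a)) = 1/4 · 5/8 = 1/4
(((a · a) + c) ⇒ (a · b)) · (¬c · (c · (b + a))) = 3/4 · 1/4 = 1/4
b · a = 1/2 · 5/8 = 1/2
b · (b · a) = 1/2 · 1/2 = 1/2
a + a = 5/8 + 5/8 = 5/8
¬c = ¬3/4 = 1/4
(a + a) ⇒ ¬c = 5/8 ⇒ 1/4 = 5/8
(b · (b · a)) + ((a + a) ⇒ ¬c) = 1/2 + 5/8 = 5/8
((((a · a) + c) ⇒ (a · b)) · (¬c · (c · (b + a)))) + ((b · (b · a)) + ((a + a) ⇒ ¬c)) = 1/4 + 5/8 = 5/8
¬(((((a · a) + c) ⇒ (a · b)) · (¬c · (c · (b + a)))) + ((b · (b · a)) + ((a + a) ⇒ ¬c))) = ¬5/8 = 3/8

3/8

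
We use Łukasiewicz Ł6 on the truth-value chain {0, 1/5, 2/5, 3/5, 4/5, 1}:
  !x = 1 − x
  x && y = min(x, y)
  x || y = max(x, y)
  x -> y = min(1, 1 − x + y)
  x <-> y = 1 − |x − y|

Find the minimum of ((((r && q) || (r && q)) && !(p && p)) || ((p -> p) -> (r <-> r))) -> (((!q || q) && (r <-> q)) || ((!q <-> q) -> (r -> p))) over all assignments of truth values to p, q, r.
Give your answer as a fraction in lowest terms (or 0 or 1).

2/5

Take p = 0, q = 2/5, r = 1:
r && q = 1 && 2/5 = 2/5
r && q = 1 && 2/5 = 2/5
(r && q) || (r && q) = 2/5 || 2/5 = 2/5
p && p = 0 && 0 = 0
!(p && p) = !0 = 1
((r && q) || (r && q)) && !(p && p) = 2/5 && 1 = 2/5
p -> p = 0 -> 0 = 1
r <-> r = 1 <-> 1 = 1
(p -> p) -> (r <-> r) = 1 -> 1 = 1
(((r && q) || (r && q)) && !(p && p)) || ((p -> p) -> (r <-> r)) = 2/5 || 1 = 1
!q = !2/5 = 3/5
!q || q = 3/5 || 2/5 = 3/5
r <-> q = 1 <-> 2/5 = 2/5
(!q || q) && (r <-> q) = 3/5 && 2/5 = 2/5
!q = !2/5 = 3/5
!q <-> q = 3/5 <-> 2/5 = 4/5
r -> p = 1 -> 0 = 0
(!q <-> q) -> (r -> p) = 4/5 -> 0 = 1/5
((!q || q) && (r <-> q)) || ((!q <-> q) -> (r -> p)) = 2/5 || 1/5 = 2/5
((((r && q) || (r && q)) && !(p && p)) || ((p -> p) -> (r <-> r))) -> (((!q || q) && (r <-> q)) || ((!q <-> q) -> (r -> p))) = 1 -> 2/5 = 2/5
No assignment yields a value below 2/5, so this is the minimum.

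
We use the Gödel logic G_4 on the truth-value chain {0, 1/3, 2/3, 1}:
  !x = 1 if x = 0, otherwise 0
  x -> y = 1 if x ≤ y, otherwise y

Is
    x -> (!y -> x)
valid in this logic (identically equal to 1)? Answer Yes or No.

x = 0, y = 0 ↦ 1
x = 0, y = 1/3 ↦ 1
x = 0, y = 2/3 ↦ 1
x = 0, y = 1 ↦ 1
x = 1/3, y = 0 ↦ 1
x = 1/3, y = 1/3 ↦ 1
x = 1/3, y = 2/3 ↦ 1
x = 1/3, y = 1 ↦ 1
x = 2/3, y = 0 ↦ 1
x = 2/3, y = 1/3 ↦ 1
x = 2/3, y = 2/3 ↦ 1
x = 2/3, y = 1 ↦ 1
x = 1, y = 0 ↦ 1
x = 1, y = 1/3 ↦ 1
x = 1, y = 2/3 ↦ 1
x = 1, y = 1 ↦ 1
Every assignment gives a value ≥ 1.

Yes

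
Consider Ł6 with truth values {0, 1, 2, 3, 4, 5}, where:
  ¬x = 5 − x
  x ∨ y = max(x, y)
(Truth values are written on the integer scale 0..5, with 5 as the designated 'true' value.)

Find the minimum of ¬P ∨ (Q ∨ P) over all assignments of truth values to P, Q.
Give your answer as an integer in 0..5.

Take P = 2, Q = 0:
¬P = ¬2 = 3
Q ∨ P = 0 ∨ 2 = 2
¬P ∨ (Q ∨ P) = 3 ∨ 2 = 3
No assignment yields a value below 3, so this is the minimum.

3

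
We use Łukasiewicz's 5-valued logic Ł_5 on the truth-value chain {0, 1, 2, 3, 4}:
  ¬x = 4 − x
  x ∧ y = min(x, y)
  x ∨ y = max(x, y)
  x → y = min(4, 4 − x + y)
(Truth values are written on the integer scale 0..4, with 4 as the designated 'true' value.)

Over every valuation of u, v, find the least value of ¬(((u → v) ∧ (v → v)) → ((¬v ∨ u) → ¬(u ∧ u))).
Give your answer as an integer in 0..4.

Take u = 0, v = 0:
u → v = 0 → 0 = 4
v → v = 0 → 0 = 4
(u → v) ∧ (v → v) = 4 ∧ 4 = 4
¬v = ¬0 = 4
¬v ∨ u = 4 ∨ 0 = 4
u ∧ u = 0 ∧ 0 = 0
¬(u ∧ u) = ¬0 = 4
(¬v ∨ u) → ¬(u ∧ u) = 4 → 4 = 4
((u → v) ∧ (v → v)) → ((¬v ∨ u) → ¬(u ∧ u)) = 4 → 4 = 4
¬(((u → v) ∧ (v → v)) → ((¬v ∨ u) → ¬(u ∧ u))) = ¬4 = 0
No assignment yields a value below 0, so this is the minimum.

0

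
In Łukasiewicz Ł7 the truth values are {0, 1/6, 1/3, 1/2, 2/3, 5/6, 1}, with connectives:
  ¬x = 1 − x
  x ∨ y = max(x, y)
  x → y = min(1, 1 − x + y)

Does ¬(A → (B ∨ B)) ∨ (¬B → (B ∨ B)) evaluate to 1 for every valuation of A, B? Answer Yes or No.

No

Counterexample: take A = 0, B = 0.
B ∨ B = 0 ∨ 0 = 0
A → (B ∨ B) = 0 → 0 = 1
¬(A → (B ∨ B)) = ¬1 = 0
¬B = ¬0 = 1
B ∨ B = 0 ∨ 0 = 0
¬B → (B ∨ B) = 1 → 0 = 0
¬(A → (B ∨ B)) ∨ (¬B → (B ∨ B)) = 0 ∨ 0 = 0
This gives 0 ≠ 1.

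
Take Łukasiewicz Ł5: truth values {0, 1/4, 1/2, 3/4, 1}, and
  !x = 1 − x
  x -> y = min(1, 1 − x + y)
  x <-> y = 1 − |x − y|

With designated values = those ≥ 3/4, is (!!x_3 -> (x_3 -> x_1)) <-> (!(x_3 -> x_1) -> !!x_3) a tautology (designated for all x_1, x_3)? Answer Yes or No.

No

Counterexample: take x_1 = 0, x_3 = 3/4.
!x_3 = !3/4 = 1/4
!!x_3 = !1/4 = 3/4
x_3 -> x_1 = 3/4 -> 0 = 1/4
!!x_3 -> (x_3 -> x_1) = 3/4 -> 1/4 = 1/2
x_3 -> x_1 = 3/4 -> 0 = 1/4
!(x_3 -> x_1) = !1/4 = 3/4
!x_3 = !3/4 = 1/4
!!x_3 = !1/4 = 3/4
!(x_3 -> x_1) -> !!x_3 = 3/4 -> 3/4 = 1
(!!x_3 -> (x_3 -> x_1)) <-> (!(x_3 -> x_1) -> !!x_3) = 1/2 <-> 1 = 1/2
This gives 1/2, which is below 3/4.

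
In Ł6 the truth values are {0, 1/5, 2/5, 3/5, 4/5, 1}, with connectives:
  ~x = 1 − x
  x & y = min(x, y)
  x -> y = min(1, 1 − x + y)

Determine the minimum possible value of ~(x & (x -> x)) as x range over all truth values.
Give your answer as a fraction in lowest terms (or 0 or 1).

Take x = 1:
x -> x = 1 -> 1 = 1
x & (x -> x) = 1 & 1 = 1
~(x & (x -> x)) = ~1 = 0
No assignment yields a value below 0, so this is the minimum.

0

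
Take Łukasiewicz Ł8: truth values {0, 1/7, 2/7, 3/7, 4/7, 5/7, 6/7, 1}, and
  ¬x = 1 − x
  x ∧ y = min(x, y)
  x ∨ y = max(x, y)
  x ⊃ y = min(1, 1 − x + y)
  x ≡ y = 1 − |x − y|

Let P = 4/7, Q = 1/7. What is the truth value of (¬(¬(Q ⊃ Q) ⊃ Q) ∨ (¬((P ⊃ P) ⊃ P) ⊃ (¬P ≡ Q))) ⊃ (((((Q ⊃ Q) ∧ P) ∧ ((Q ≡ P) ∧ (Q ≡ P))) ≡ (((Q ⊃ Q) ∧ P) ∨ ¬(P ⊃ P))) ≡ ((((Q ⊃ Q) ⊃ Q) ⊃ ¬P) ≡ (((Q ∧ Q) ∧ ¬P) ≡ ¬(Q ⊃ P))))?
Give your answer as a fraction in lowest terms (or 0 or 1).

Q ⊃ Q = 1/7 ⊃ 1/7 = 1
¬(Q ⊃ Q) = ¬1 = 0
¬(Q ⊃ Q) ⊃ Q = 0 ⊃ 1/7 = 1
¬(¬(Q ⊃ Q) ⊃ Q) = ¬1 = 0
P ⊃ P = 4/7 ⊃ 4/7 = 1
(P ⊃ P) ⊃ P = 1 ⊃ 4/7 = 4/7
¬((P ⊃ P) ⊃ P) = ¬4/7 = 3/7
¬P = ¬4/7 = 3/7
¬P ≡ Q = 3/7 ≡ 1/7 = 5/7
¬((P ⊃ P) ⊃ P) ⊃ (¬P ≡ Q) = 3/7 ⊃ 5/7 = 1
¬(¬(Q ⊃ Q) ⊃ Q) ∨ (¬((P ⊃ P) ⊃ P) ⊃ (¬P ≡ Q)) = 0 ∨ 1 = 1
Q ⊃ Q = 1/7 ⊃ 1/7 = 1
(Q ⊃ Q) ∧ P = 1 ∧ 4/7 = 4/7
Q ≡ P = 1/7 ≡ 4/7 = 4/7
Q ≡ P = 1/7 ≡ 4/7 = 4/7
(Q ≡ P) ∧ (Q ≡ P) = 4/7 ∧ 4/7 = 4/7
((Q ⊃ Q) ∧ P) ∧ ((Q ≡ P) ∧ (Q ≡ P)) = 4/7 ∧ 4/7 = 4/7
Q ⊃ Q = 1/7 ⊃ 1/7 = 1
(Q ⊃ Q) ∧ P = 1 ∧ 4/7 = 4/7
P ⊃ P = 4/7 ⊃ 4/7 = 1
¬(P ⊃ P) = ¬1 = 0
((Q ⊃ Q) ∧ P) ∨ ¬(P ⊃ P) = 4/7 ∨ 0 = 4/7
(((Q ⊃ Q) ∧ P) ∧ ((Q ≡ P) ∧ (Q ≡ P))) ≡ (((Q ⊃ Q) ∧ P) ∨ ¬(P ⊃ P)) = 4/7 ≡ 4/7 = 1
Q ⊃ Q = 1/7 ⊃ 1/7 = 1
(Q ⊃ Q) ⊃ Q = 1 ⊃ 1/7 = 1/7
¬P = ¬4/7 = 3/7
((Q ⊃ Q) ⊃ Q) ⊃ ¬P = 1/7 ⊃ 3/7 = 1
Q ∧ Q = 1/7 ∧ 1/7 = 1/7
¬P = ¬4/7 = 3/7
(Q ∧ Q) ∧ ¬P = 1/7 ∧ 3/7 = 1/7
Q ⊃ P = 1/7 ⊃ 4/7 = 1
¬(Q ⊃ P) = ¬1 = 0
((Q ∧ Q) ∧ ¬P) ≡ ¬(Q ⊃ P) = 1/7 ≡ 0 = 6/7
(((Q ⊃ Q) ⊃ Q) ⊃ ¬P) ≡ (((Q ∧ Q) ∧ ¬P) ≡ ¬(Q ⊃ P)) = 1 ≡ 6/7 = 6/7
((((Q ⊃ Q) ∧ P) ∧ ((Q ≡ P) ∧ (Q ≡ P))) ≡ (((Q ⊃ Q) ∧ P) ∨ ¬(P ⊃ P))) ≡ ((((Q ⊃ Q) ⊃ Q) ⊃ ¬P) ≡ (((Q ∧ Q) ∧ ¬P) ≡ ¬(Q ⊃ P))) = 1 ≡ 6/7 = 6/7
(¬(¬(Q ⊃ Q) ⊃ Q) ∨ (¬((P ⊃ P) ⊃ P) ⊃ (¬P ≡ Q))) ⊃ (((((Q ⊃ Q) ∧ P) ∧ ((Q ≡ P) ∧ (Q ≡ P))) ≡ (((Q ⊃ Q) ∧ P) ∨ ¬(P ⊃ P))) ≡ ((((Q ⊃ Q) ⊃ Q) ⊃ ¬P) ≡ (((Q ∧ Q) ∧ ¬P) ≡ ¬(Q ⊃ P)))) = 1 ⊃ 6/7 = 6/7

6/7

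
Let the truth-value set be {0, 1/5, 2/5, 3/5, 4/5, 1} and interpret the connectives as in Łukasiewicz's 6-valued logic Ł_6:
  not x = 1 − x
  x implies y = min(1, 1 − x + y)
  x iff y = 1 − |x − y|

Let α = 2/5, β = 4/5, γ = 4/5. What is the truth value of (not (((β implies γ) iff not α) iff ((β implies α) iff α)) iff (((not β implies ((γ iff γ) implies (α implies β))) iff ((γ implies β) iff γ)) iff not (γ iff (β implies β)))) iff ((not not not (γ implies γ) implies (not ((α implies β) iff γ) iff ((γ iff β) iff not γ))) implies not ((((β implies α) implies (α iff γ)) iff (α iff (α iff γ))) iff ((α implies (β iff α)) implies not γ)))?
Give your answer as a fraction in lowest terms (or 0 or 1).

4/5

β implies γ = 4/5 implies 4/5 = 1
not α = not 2/5 = 3/5
(β implies γ) iff not α = 1 iff 3/5 = 3/5
β implies α = 4/5 implies 2/5 = 3/5
(β implies α) iff α = 3/5 iff 2/5 = 4/5
((β implies γ) iff not α) iff ((β implies α) iff α) = 3/5 iff 4/5 = 4/5
not (((β implies γ) iff not α) iff ((β implies α) iff α)) = not 4/5 = 1/5
not β = not 4/5 = 1/5
γ iff γ = 4/5 iff 4/5 = 1
α implies β = 2/5 implies 4/5 = 1
(γ iff γ) implies (α implies β) = 1 implies 1 = 1
not β implies ((γ iff γ) implies (α implies β)) = 1/5 implies 1 = 1
γ implies β = 4/5 implies 4/5 = 1
(γ implies β) iff γ = 1 iff 4/5 = 4/5
(not β implies ((γ iff γ) implies (α implies β))) iff ((γ implies β) iff γ) = 1 iff 4/5 = 4/5
β implies β = 4/5 implies 4/5 = 1
γ iff (β implies β) = 4/5 iff 1 = 4/5
not (γ iff (β implies β)) = not 4/5 = 1/5
((not β implies ((γ iff γ) implies (α implies β))) iff ((γ implies β) iff γ)) iff not (γ iff (β implies β)) = 4/5 iff 1/5 = 2/5
not (((β implies γ) iff not α) iff ((β implies α) iff α)) iff (((not β implies ((γ iff γ) implies (α implies β))) iff ((γ implies β) iff γ)) iff not (γ iff (β implies β))) = 1/5 iff 2/5 = 4/5
γ implies γ = 4/5 implies 4/5 = 1
not (γ implies γ) = not 1 = 0
not not (γ implies γ) = not 0 = 1
not not not (γ implies γ) = not 1 = 0
α implies β = 2/5 implies 4/5 = 1
(α implies β) iff γ = 1 iff 4/5 = 4/5
not ((α implies β) iff γ) = not 4/5 = 1/5
γ iff β = 4/5 iff 4/5 = 1
not γ = not 4/5 = 1/5
(γ iff β) iff not γ = 1 iff 1/5 = 1/5
not ((α implies β) iff γ) iff ((γ iff β) iff not γ) = 1/5 iff 1/5 = 1
not not not (γ implies γ) implies (not ((α implies β) iff γ) iff ((γ iff β) iff not γ)) = 0 implies 1 = 1
β implies α = 4/5 implies 2/5 = 3/5
α iff γ = 2/5 iff 4/5 = 3/5
(β implies α) implies (α iff γ) = 3/5 implies 3/5 = 1
α iff γ = 2/5 iff 4/5 = 3/5
α iff (α iff γ) = 2/5 iff 3/5 = 4/5
((β implies α) implies (α iff γ)) iff (α iff (α iff γ)) = 1 iff 4/5 = 4/5
β iff α = 4/5 iff 2/5 = 3/5
α implies (β iff α) = 2/5 implies 3/5 = 1
not γ = not 4/5 = 1/5
(α implies (β iff α)) implies not γ = 1 implies 1/5 = 1/5
(((β implies α) implies (α iff γ)) iff (α iff (α iff γ))) iff ((α implies (β iff α)) implies not γ) = 4/5 iff 1/5 = 2/5
not ((((β implies α) implies (α iff γ)) iff (α iff (α iff γ))) iff ((α implies (β iff α)) implies not γ)) = not 2/5 = 3/5
(not not not (γ implies γ) implies (not ((α implies β) iff γ) iff ((γ iff β) iff not γ))) implies not ((((β implies α) implies (α iff γ)) iff (α iff (α iff γ))) iff ((α implies (β iff α)) implies not γ)) = 1 implies 3/5 = 3/5
(not (((β implies γ) iff not α) iff ((β implies α) iff α)) iff (((not β implies ((γ iff γ) implies (α implies β))) iff ((γ implies β) iff γ)) iff not (γ iff (β implies β)))) iff ((not not not (γ implies γ) implies (not ((α implies β) iff γ) iff ((γ iff β) iff not γ))) implies not ((((β implies α) implies (α iff γ)) iff (α iff (α iff γ))) iff ((α implies (β iff α)) implies not γ))) = 4/5 iff 3/5 = 4/5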